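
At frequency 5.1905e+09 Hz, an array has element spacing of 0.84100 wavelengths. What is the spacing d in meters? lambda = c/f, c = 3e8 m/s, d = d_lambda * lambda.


lambda = c / f = 3.0000e+08 / 5.1905e+09 = 0.05779790 m
d = 0.84100 * 0.05779790 = 0.04861 m

0.04861 m


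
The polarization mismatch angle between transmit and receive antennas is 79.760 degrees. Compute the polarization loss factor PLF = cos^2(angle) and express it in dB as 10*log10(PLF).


PLF_linear = cos^2(79.760 deg) = 0.03160281
PLF_dB = 10 * log10(0.03160281) = -15.00 dB

-15.00 dB


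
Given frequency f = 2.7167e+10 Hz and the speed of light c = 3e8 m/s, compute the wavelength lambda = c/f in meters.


lambda = c / f = 3.0000e+08 / 2.7167e+10 = 0.01104 m

0.01104 m


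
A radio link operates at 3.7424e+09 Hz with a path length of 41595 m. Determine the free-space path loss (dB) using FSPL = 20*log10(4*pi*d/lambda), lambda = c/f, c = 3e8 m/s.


lambda = c / f = 3.0000e+08 / 3.7424e+09 = 0.08016246 m
FSPL = 20 * log10(4*pi*41595/0.08016246) = 136.3 dB

136.3 dB


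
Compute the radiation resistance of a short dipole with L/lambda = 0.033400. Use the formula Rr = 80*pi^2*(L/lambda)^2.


Rr = 80 * pi^2 * (0.033400)^2 = 80 * 9.869604 * 1.115560e-03 = 0.8808 ohm

0.8808 ohm


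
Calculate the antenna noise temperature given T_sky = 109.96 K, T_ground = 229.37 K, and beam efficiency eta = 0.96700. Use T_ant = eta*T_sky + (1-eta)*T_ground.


T_ant = 0.96700 * 109.96 + (1 - 0.96700) * 229.37 = 113.9 K

113.9 K


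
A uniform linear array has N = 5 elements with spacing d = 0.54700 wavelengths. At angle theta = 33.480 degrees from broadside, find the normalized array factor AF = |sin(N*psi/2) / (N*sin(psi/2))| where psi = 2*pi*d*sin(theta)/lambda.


psi = 2*pi*0.54700*sin(33.480 deg) = 1.895953 rad
AF = |sin(5*1.895953/2) / (5*sin(1.895953/2))| = 0.2461

0.2461


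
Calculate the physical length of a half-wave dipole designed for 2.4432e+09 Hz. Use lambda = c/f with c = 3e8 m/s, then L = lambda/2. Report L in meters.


lambda = c / f = 3.0000e+08 / 2.4432e+09 = 0.1227898 m
L = lambda / 2 = 0.1227898 / 2 = 0.06139 m

0.06139 m


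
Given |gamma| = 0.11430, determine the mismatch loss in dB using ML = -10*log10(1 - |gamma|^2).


ML = -10 * log10(1 - 0.11430^2) = -10 * log10(0.98693551) = 0.05711 dB

0.05711 dB


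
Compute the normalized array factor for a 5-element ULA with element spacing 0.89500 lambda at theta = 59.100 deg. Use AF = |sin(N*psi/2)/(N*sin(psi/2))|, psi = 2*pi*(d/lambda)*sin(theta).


psi = 2*pi*0.89500*sin(59.100 deg) = 4.825286 rad
AF = |sin(5*4.825286/2) / (5*sin(4.825286/2))| = 0.1448

0.1448


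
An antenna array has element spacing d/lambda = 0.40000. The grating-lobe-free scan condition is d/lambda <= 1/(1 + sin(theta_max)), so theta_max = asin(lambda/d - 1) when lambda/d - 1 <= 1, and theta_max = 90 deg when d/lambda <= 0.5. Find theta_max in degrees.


lambda/d - 1 = 1/0.40000 - 1 = 1.500000 >= 1
d/lambda <= 0.5, so the array can scan to endfire without grating lobes: theta_max = 90 deg

90 deg


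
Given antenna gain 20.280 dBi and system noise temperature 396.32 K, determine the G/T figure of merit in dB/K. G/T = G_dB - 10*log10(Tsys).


G/T = 20.280 - 10*log10(396.32) = 20.280 - 25.98046 = -5.700 dB/K

-5.700 dB/K


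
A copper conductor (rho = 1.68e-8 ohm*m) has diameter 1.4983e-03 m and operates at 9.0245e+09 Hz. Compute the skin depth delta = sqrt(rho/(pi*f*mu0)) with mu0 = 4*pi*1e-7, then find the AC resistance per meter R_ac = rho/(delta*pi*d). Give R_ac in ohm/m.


delta = sqrt(1.68e-8 / (pi * 9.0245e+09 * 4*pi*1e-7)) = 6.866939e-07 m
R_ac = 1.68e-8 / (6.866939e-07 * pi * 1.4983e-03) = 5.198 ohm/m

5.198 ohm/m


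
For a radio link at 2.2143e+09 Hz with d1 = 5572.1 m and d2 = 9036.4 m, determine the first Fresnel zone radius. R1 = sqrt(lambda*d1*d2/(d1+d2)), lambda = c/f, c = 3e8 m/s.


lambda = c / f = 3.0000e+08 / 2.2143e+09 = 0.1354830 m
R1 = sqrt(0.1354830 * 5572.1 * 9036.4 / (5572.1 + 9036.4)) = 21.61 m

21.61 m


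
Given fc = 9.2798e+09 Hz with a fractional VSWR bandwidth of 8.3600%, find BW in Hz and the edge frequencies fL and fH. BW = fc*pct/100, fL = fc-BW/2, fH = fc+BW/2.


BW = 9.2798e+09 * 8.3600/100 = 7.757913e+08 Hz
fL = 9.2798e+09 - 7.757913e+08/2 = 8.892e+09 Hz
fH = 9.2798e+09 + 7.757913e+08/2 = 9.668e+09 Hz

BW=7.758e+08 Hz, fL=8.892e+09 Hz, fH=9.668e+09 Hz


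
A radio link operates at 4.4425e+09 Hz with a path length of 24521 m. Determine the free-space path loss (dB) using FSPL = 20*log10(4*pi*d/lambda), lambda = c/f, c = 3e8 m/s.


lambda = c / f = 3.0000e+08 / 4.4425e+09 = 0.06752954 m
FSPL = 20 * log10(4*pi*24521/0.06752954) = 133.2 dB

133.2 dB


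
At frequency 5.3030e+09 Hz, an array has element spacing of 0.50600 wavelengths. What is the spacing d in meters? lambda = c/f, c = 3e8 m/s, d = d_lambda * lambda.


lambda = c / f = 3.0000e+08 / 5.3030e+09 = 0.05657175 m
d = 0.50600 * 0.05657175 = 0.02863 m

0.02863 m


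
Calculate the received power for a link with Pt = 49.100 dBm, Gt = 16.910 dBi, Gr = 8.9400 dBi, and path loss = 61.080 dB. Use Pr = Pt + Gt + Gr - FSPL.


Pr = 49.100 + 16.910 + 8.9400 - 61.080 = 13.87 dBm

13.87 dBm


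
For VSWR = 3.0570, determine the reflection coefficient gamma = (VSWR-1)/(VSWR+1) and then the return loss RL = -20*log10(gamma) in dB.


gamma = (3.0570 - 1) / (3.0570 + 1) = 0.5070249
RL = -20 * log10(0.5070249) = 5.899 dB

5.899 dB


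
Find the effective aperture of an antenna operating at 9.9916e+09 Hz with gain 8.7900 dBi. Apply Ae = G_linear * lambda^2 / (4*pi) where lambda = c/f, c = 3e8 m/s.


lambda = c / f = 3.0000e+08 / 9.9916e+09 = 0.03002522 m
G_linear = 10^(8.7900/10) = 7.568329
Ae = G_linear * lambda^2 / (4*pi) = 7.568329 * 0.03002522^2 / (4*pi) = 5.430e-04 m^2

5.430e-04 m^2


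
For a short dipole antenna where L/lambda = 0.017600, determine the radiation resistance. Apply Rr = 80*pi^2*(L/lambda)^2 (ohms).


Rr = 80 * pi^2 * (0.017600)^2 = 80 * 9.869604 * 3.097600e-04 = 0.2446 ohm

0.2446 ohm


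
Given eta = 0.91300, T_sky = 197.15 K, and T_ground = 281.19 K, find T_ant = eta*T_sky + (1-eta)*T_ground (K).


T_ant = 0.91300 * 197.15 + (1 - 0.91300) * 281.19 = 204.5 K

204.5 K


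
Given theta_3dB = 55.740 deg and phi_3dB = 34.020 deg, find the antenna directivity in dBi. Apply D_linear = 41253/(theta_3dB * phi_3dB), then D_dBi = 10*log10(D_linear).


D_linear = 41253 / (55.740 * 34.020) = 21.75476
D_dBi = 10 * log10(21.75476) = 13.38 dBi

13.38 dBi


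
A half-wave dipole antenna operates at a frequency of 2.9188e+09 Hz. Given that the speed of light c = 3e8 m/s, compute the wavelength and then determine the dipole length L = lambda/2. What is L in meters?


lambda = c / f = 3.0000e+08 / 2.9188e+09 = 0.1027820 m
L = lambda / 2 = 0.1027820 / 2 = 0.05139 m

0.05139 m


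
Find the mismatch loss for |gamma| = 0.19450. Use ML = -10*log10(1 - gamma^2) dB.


ML = -10 * log10(1 - 0.19450^2) = -10 * log10(0.96216975) = 0.1675 dB

0.1675 dB


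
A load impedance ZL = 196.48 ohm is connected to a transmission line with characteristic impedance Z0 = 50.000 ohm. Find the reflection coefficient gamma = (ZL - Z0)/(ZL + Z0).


gamma = (196.48 - 50.000) / (196.48 + 50.000) = 0.5943

0.5943


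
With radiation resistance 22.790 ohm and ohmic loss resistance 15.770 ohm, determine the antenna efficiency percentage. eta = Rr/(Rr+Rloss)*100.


eta = 22.790 / (22.790 + 15.770) * 100 = 59.10%

59.10%


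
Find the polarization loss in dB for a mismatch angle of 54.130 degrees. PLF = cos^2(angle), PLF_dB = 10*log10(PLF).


PLF_linear = cos^2(54.130 deg) = 0.3433352
PLF_dB = 10 * log10(0.3433352) = -4.643 dB

-4.643 dB


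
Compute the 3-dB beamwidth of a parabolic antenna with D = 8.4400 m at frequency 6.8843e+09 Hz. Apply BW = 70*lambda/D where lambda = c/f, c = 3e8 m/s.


lambda = c / f = 3.0000e+08 / 6.8843e+09 = 0.04357742 m
BW = 70 * 0.04357742 / 8.4400 = 0.3614 deg

0.3614 deg


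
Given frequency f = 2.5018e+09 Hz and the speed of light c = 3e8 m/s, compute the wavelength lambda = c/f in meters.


lambda = c / f = 3.0000e+08 / 2.5018e+09 = 0.1199 m

0.1199 m


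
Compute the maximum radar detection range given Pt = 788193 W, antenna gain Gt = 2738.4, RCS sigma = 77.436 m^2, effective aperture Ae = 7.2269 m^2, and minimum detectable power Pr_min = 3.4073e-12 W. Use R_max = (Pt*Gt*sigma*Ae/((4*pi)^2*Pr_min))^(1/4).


R^4 = 788193*2738.4*77.436*7.2269 / ((4*pi)^2 * 3.4073e-12) = 2.244886e+21
R_max = 2.244886e+21^0.25 = 217670 m

217670 m


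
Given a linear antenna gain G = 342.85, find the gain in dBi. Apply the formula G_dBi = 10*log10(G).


G_dBi = 10 * log10(342.85) = 25.35 dBi

25.35 dBi


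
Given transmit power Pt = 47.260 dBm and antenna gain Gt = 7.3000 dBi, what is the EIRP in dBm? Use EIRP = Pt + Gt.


EIRP = Pt + Gt = 47.260 + 7.3000 = 54.56 dBm

54.56 dBm


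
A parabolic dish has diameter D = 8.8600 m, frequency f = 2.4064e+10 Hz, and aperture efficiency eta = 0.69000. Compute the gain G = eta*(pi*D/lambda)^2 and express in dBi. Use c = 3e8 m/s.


lambda = c / f = 3.0000e+08 / 2.4064e+10 = 0.01246676 m
G_linear = 0.69000 * (pi * 8.8600 / 0.01246676)^2 = 3.439609e+06
G_dBi = 10 * log10(3.439609e+06) = 65.37 dBi

65.37 dBi


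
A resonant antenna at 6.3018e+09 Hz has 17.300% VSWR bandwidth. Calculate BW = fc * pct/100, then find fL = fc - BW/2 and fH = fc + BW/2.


BW = 6.3018e+09 * 17.300/100 = 1.090211e+09 Hz
fL = 6.3018e+09 - 1.090211e+09/2 = 5.757e+09 Hz
fH = 6.3018e+09 + 1.090211e+09/2 = 6.847e+09 Hz

BW=1.090e+09 Hz, fL=5.757e+09 Hz, fH=6.847e+09 Hz


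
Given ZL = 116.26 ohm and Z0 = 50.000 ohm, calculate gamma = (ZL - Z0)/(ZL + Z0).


gamma = (116.26 - 50.000) / (116.26 + 50.000) = 0.3985

0.3985


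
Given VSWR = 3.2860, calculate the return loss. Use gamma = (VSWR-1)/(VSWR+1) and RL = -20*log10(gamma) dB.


gamma = (3.2860 - 1) / (3.2860 + 1) = 0.5333644
RL = -20 * log10(0.5333644) = 5.460 dB

5.460 dB


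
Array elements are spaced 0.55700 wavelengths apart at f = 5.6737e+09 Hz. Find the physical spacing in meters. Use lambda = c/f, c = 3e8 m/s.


lambda = c / f = 3.0000e+08 / 5.6737e+09 = 0.05287555 m
d = 0.55700 * 0.05287555 = 0.02945 m

0.02945 m


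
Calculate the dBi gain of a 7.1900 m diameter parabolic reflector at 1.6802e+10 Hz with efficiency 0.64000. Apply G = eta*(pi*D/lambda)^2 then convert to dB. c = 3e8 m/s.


lambda = c / f = 3.0000e+08 / 1.6802e+10 = 0.01785502 m
G_linear = 0.64000 * (pi * 7.1900 / 0.01785502)^2 = 1.024276e+06
G_dBi = 10 * log10(1.024276e+06) = 60.10 dBi

60.10 dBi


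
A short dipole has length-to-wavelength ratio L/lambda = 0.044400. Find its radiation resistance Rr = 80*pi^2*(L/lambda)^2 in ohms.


Rr = 80 * pi^2 * (0.044400)^2 = 80 * 9.869604 * 1.971360e-03 = 1.557 ohm

1.557 ohm


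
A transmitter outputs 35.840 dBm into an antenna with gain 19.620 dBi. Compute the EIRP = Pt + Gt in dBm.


EIRP = Pt + Gt = 35.840 + 19.620 = 55.46 dBm

55.46 dBm


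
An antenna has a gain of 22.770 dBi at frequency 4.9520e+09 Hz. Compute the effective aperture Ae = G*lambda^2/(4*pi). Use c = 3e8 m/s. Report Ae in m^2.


lambda = c / f = 3.0000e+08 / 4.9520e+09 = 0.06058158 m
G_linear = 10^(22.770/10) = 189.2344
Ae = G_linear * lambda^2 / (4*pi) = 189.2344 * 0.06058158^2 / (4*pi) = 0.05527 m^2

0.05527 m^2


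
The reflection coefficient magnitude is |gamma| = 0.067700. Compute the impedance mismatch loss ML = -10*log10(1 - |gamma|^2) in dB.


ML = -10 * log10(1 - 0.067700^2) = -10 * log10(0.99541671) = 0.01995 dB

0.01995 dB


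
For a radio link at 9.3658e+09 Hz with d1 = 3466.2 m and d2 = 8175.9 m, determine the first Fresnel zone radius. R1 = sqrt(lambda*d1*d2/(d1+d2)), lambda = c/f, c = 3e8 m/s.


lambda = c / f = 3.0000e+08 / 9.3658e+09 = 0.03203143 m
R1 = sqrt(0.03203143 * 3466.2 * 8175.9 / (3466.2 + 8175.9)) = 8.830 m

8.830 m


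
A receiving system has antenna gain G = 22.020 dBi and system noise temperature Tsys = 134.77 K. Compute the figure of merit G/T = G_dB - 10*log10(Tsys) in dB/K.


G/T = 22.020 - 10*log10(134.77) = 22.020 - 21.29593 = 0.7241 dB/K

0.7241 dB/K


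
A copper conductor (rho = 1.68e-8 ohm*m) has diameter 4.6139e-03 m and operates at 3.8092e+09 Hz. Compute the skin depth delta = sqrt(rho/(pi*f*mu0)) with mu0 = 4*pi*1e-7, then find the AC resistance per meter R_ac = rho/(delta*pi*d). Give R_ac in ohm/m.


delta = sqrt(1.68e-8 / (pi * 3.8092e+09 * 4*pi*1e-7)) = 1.056958e-06 m
R_ac = 1.68e-8 / (1.056958e-06 * pi * 4.6139e-03) = 1.097 ohm/m

1.097 ohm/m


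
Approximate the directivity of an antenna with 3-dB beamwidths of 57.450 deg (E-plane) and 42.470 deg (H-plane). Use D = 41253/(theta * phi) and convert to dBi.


D_linear = 41253 / (57.450 * 42.470) = 16.90765
D_dBi = 10 * log10(16.90765) = 12.28 dBi

12.28 dBi


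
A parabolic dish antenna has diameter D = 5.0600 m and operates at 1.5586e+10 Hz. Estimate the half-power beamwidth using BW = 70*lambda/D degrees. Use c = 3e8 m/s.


lambda = c / f = 3.0000e+08 / 1.5586e+10 = 0.01924804 m
BW = 70 * 0.01924804 / 5.0600 = 0.2663 deg

0.2663 deg


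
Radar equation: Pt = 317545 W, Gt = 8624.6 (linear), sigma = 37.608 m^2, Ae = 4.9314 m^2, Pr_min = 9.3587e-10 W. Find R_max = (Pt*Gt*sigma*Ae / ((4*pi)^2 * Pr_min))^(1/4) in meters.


R^4 = 317545*8624.6*37.608*4.9314 / ((4*pi)^2 * 9.3587e-10) = 3.436841e+18
R_max = 3.436841e+18^0.25 = 43057 m

43057 m


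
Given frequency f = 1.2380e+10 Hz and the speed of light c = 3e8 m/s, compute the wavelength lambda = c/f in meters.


lambda = c / f = 3.0000e+08 / 1.2380e+10 = 0.02423 m

0.02423 m


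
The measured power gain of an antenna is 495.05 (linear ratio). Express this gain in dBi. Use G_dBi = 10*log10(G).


G_dBi = 10 * log10(495.05) = 26.95 dBi

26.95 dBi


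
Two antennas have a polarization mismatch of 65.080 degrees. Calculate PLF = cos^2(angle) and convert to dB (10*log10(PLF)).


PLF_linear = cos^2(65.080 deg) = 0.1775378
PLF_dB = 10 * log10(0.1775378) = -7.507 dB

-7.507 dB


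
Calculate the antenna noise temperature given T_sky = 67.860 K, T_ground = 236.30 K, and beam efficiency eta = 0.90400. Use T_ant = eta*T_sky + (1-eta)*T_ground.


T_ant = 0.90400 * 67.860 + (1 - 0.90400) * 236.30 = 84.03 K

84.03 K


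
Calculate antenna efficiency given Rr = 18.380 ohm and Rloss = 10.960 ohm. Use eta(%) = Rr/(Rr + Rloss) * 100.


eta = 18.380 / (18.380 + 10.960) * 100 = 62.64%

62.64%


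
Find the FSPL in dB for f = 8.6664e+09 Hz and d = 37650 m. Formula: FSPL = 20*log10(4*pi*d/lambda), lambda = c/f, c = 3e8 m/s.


lambda = c / f = 3.0000e+08 / 8.6664e+09 = 0.03461645 m
FSPL = 20 * log10(4*pi*37650/0.03461645) = 142.7 dB

142.7 dB


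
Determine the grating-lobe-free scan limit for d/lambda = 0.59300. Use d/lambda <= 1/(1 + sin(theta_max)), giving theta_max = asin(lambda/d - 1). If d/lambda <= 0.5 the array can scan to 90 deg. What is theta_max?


lambda/d - 1 = 1/0.59300 - 1 = 0.6863406
theta_max = asin(0.6863406) = 43.34 deg

43.34 deg


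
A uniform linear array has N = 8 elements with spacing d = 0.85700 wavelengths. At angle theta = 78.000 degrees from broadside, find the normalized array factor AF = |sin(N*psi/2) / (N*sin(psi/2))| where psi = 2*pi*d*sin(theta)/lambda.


psi = 2*pi*0.85700*sin(78.000 deg) = 5.267021 rad
AF = |sin(8*5.267021/2) / (8*sin(5.267021/2))| = 0.2049

0.2049


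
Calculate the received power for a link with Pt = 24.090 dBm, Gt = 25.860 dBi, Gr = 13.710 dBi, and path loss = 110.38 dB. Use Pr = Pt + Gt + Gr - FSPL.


Pr = 24.090 + 25.860 + 13.710 - 110.38 = -46.72 dBm

-46.72 dBm


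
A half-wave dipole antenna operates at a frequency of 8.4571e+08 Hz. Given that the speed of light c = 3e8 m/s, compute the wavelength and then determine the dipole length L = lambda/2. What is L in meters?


lambda = c / f = 3.0000e+08 / 8.4571e+08 = 0.3547315 m
L = lambda / 2 = 0.3547315 / 2 = 0.1774 m

0.1774 m


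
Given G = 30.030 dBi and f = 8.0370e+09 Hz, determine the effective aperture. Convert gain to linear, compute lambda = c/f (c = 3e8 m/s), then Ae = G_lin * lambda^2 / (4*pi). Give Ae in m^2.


lambda = c / f = 3.0000e+08 / 8.0370e+09 = 0.03732736 m
G_linear = 10^(30.030/10) = 1006.932
Ae = G_linear * lambda^2 / (4*pi) = 1006.932 * 0.03732736^2 / (4*pi) = 0.1116 m^2

0.1116 m^2


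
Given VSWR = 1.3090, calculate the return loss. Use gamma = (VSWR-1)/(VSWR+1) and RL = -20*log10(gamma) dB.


gamma = (1.3090 - 1) / (1.3090 + 1) = 0.1338242
RL = -20 * log10(0.1338242) = 17.47 dB

17.47 dB


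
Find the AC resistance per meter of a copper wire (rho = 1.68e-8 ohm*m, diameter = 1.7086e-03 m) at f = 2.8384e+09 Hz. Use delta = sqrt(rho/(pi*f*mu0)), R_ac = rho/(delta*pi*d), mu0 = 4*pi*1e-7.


delta = sqrt(1.68e-8 / (pi * 2.8384e+09 * 4*pi*1e-7)) = 1.224441e-06 m
R_ac = 1.68e-8 / (1.224441e-06 * pi * 1.7086e-03) = 2.556 ohm/m

2.556 ohm/m


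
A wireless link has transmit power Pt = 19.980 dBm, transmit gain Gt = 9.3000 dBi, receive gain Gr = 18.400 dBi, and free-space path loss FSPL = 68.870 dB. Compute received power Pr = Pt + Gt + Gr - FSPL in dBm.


Pr = 19.980 + 9.3000 + 18.400 - 68.870 = -21.19 dBm

-21.19 dBm


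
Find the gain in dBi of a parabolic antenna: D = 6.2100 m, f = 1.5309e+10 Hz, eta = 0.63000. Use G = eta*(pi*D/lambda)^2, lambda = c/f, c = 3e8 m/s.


lambda = c / f = 3.0000e+08 / 1.5309e+10 = 0.01959632 m
G_linear = 0.63000 * (pi * 6.2100 / 0.01959632)^2 = 624416.6
G_dBi = 10 * log10(624416.6) = 57.95 dBi

57.95 dBi


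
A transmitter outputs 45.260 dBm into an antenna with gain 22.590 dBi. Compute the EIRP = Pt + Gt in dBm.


EIRP = Pt + Gt = 45.260 + 22.590 = 67.85 dBm

67.85 dBm


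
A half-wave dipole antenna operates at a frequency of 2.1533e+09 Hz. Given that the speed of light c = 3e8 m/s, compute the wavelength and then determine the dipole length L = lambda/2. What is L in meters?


lambda = c / f = 3.0000e+08 / 2.1533e+09 = 0.1393210 m
L = lambda / 2 = 0.1393210 / 2 = 0.06966 m

0.06966 m


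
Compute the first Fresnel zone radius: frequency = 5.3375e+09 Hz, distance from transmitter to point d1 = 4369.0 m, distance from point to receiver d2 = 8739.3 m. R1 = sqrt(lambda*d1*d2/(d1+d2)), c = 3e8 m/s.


lambda = c / f = 3.0000e+08 / 5.3375e+09 = 0.05620609 m
R1 = sqrt(0.05620609 * 4369.0 * 8739.3 / (4369.0 + 8739.3)) = 12.80 m

12.80 m


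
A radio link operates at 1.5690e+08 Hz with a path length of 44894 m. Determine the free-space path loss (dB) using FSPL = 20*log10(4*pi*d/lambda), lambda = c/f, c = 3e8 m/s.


lambda = c / f = 3.0000e+08 / 1.5690e+08 = 1.912046 m
FSPL = 20 * log10(4*pi*44894/1.912046) = 109.4 dB

109.4 dB


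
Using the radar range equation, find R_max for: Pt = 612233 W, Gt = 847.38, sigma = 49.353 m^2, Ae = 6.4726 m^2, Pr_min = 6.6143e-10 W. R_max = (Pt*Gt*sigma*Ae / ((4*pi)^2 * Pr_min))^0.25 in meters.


R^4 = 612233*847.38*49.353*6.4726 / ((4*pi)^2 * 6.6143e-10) = 1.586659e+18
R_max = 1.586659e+18^0.25 = 35491 m

35491 m


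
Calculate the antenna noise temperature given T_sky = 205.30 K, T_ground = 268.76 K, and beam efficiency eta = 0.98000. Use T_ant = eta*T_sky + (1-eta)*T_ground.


T_ant = 0.98000 * 205.30 + (1 - 0.98000) * 268.76 = 206.6 K

206.6 K


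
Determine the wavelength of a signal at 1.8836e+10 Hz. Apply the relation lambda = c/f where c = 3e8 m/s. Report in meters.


lambda = c / f = 3.0000e+08 / 1.8836e+10 = 0.01593 m

0.01593 m


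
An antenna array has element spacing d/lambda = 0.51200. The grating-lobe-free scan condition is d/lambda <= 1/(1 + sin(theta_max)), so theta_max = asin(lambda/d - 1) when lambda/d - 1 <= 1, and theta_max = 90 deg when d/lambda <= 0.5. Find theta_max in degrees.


lambda/d - 1 = 1/0.51200 - 1 = 0.9531250
theta_max = asin(0.9531250) = 72.39 deg

72.39 deg


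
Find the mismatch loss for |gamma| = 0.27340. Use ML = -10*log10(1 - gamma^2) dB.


ML = -10 * log10(1 - 0.27340^2) = -10 * log10(0.92525244) = 0.3374 dB

0.3374 dB


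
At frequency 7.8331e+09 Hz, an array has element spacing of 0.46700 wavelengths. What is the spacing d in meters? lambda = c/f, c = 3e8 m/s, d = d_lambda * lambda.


lambda = c / f = 3.0000e+08 / 7.8331e+09 = 0.03829901 m
d = 0.46700 * 0.03829901 = 0.01789 m

0.01789 m


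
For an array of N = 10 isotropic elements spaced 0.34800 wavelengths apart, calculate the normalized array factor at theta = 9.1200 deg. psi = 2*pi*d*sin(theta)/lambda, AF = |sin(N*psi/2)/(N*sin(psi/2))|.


psi = 2*pi*0.34800*sin(9.1200 deg) = 0.3465739 rad
AF = |sin(10*0.3465739/2) / (10*sin(0.3465739/2))| = 0.5724

0.5724


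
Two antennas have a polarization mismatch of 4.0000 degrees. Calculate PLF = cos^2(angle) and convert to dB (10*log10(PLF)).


PLF_linear = cos^2(4.0000 deg) = 0.9951340
PLF_dB = 10 * log10(0.9951340) = -0.02118 dB

-0.02118 dB


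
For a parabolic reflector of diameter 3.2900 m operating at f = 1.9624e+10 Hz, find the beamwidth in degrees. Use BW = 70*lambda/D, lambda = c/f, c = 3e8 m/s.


lambda = c / f = 3.0000e+08 / 1.9624e+10 = 0.01528740 m
BW = 70 * 0.01528740 / 3.2900 = 0.3253 deg

0.3253 deg


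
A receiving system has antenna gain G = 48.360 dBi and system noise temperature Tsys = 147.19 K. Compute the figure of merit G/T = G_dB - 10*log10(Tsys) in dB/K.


G/T = 48.360 - 10*log10(147.19) = 48.360 - 21.67878 = 26.68 dB/K

26.68 dB/K


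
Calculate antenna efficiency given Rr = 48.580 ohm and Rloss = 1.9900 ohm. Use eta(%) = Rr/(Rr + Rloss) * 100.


eta = 48.580 / (48.580 + 1.9900) * 100 = 96.06%

96.06%


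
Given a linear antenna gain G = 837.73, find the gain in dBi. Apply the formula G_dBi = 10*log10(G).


G_dBi = 10 * log10(837.73) = 29.23 dBi

29.23 dBi


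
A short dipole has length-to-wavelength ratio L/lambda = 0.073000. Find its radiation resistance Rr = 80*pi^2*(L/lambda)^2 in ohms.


Rr = 80 * pi^2 * (0.073000)^2 = 80 * 9.869604 * 5.329000e-03 = 4.208 ohm

4.208 ohm


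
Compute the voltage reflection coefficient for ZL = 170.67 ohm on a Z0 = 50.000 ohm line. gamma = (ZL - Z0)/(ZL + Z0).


gamma = (170.67 - 50.000) / (170.67 + 50.000) = 0.5468

0.5468


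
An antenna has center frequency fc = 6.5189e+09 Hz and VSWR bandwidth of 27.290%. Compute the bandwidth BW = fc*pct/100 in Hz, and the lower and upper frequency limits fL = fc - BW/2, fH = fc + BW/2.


BW = 6.5189e+09 * 27.290/100 = 1.779008e+09 Hz
fL = 6.5189e+09 - 1.779008e+09/2 = 5.629e+09 Hz
fH = 6.5189e+09 + 1.779008e+09/2 = 7.408e+09 Hz

BW=1.779e+09 Hz, fL=5.629e+09 Hz, fH=7.408e+09 Hz


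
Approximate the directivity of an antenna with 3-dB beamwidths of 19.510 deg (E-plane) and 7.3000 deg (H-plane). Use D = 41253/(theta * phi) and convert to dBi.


D_linear = 41253 / (19.510 * 7.3000) = 289.6513
D_dBi = 10 * log10(289.6513) = 24.62 dBi

24.62 dBi


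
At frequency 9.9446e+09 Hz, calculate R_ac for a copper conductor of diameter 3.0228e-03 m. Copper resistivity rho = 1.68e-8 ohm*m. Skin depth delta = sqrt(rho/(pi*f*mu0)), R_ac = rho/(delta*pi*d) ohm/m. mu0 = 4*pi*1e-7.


delta = sqrt(1.68e-8 / (pi * 9.9446e+09 * 4*pi*1e-7)) = 6.541557e-07 m
R_ac = 1.68e-8 / (6.541557e-07 * pi * 3.0228e-03) = 2.704 ohm/m

2.704 ohm/m


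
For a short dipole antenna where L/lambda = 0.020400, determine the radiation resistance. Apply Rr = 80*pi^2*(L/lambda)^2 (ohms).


Rr = 80 * pi^2 * (0.020400)^2 = 80 * 9.869604 * 4.161600e-04 = 0.3286 ohm

0.3286 ohm


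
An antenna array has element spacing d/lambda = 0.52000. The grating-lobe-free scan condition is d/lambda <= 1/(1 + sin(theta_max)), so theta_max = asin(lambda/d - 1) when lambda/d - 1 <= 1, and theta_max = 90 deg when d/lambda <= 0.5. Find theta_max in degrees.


lambda/d - 1 = 1/0.52000 - 1 = 0.9230769
theta_max = asin(0.9230769) = 67.38 deg

67.38 deg


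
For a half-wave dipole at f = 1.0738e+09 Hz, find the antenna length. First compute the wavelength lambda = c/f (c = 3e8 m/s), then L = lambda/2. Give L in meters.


lambda = c / f = 3.0000e+08 / 1.0738e+09 = 0.2793816 m
L = lambda / 2 = 0.2793816 / 2 = 0.1397 m

0.1397 m


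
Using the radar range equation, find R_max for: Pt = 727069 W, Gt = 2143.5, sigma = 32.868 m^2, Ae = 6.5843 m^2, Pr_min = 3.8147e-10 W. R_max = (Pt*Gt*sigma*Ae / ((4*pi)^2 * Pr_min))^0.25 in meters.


R^4 = 727069*2143.5*32.868*6.5843 / ((4*pi)^2 * 3.8147e-10) = 5.598889e+18
R_max = 5.598889e+18^0.25 = 48644 m

48644 m


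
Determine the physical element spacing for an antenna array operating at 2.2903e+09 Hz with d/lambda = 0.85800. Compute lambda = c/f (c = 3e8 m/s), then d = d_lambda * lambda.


lambda = c / f = 3.0000e+08 / 2.2903e+09 = 0.1309872 m
d = 0.85800 * 0.1309872 = 0.1124 m

0.1124 m


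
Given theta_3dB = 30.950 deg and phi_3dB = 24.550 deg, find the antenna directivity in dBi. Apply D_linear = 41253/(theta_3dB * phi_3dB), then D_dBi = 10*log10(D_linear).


D_linear = 41253 / (30.950 * 24.550) = 54.29294
D_dBi = 10 * log10(54.29294) = 17.35 dBi

17.35 dBi


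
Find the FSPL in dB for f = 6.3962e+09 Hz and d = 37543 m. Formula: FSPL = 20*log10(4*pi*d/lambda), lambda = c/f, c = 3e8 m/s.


lambda = c / f = 3.0000e+08 / 6.3962e+09 = 0.04690285 m
FSPL = 20 * log10(4*pi*37543/0.04690285) = 140.1 dB

140.1 dB


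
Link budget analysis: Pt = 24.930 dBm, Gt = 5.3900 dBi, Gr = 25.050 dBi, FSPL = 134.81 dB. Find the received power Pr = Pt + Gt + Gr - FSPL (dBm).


Pr = 24.930 + 5.3900 + 25.050 - 134.81 = -79.44 dBm

-79.44 dBm


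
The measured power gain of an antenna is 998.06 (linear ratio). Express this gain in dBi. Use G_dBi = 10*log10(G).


G_dBi = 10 * log10(998.06) = 29.99 dBi

29.99 dBi


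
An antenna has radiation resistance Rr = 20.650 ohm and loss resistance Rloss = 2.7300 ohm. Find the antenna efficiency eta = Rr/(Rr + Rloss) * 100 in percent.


eta = 20.650 / (20.650 + 2.7300) * 100 = 88.32%

88.32%


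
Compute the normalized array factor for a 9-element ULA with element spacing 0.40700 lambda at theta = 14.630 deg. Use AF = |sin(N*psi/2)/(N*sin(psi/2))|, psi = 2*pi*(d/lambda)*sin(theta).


psi = 2*pi*0.40700*sin(14.630 deg) = 0.6459016 rad
AF = |sin(9*0.6459016/2) / (9*sin(0.6459016/2))| = 0.08153

0.08153


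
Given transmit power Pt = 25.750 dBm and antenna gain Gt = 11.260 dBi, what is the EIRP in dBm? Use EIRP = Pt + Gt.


EIRP = Pt + Gt = 25.750 + 11.260 = 37.01 dBm

37.01 dBm


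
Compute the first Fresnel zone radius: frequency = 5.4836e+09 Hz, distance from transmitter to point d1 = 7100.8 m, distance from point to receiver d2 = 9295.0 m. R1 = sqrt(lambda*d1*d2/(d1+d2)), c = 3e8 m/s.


lambda = c / f = 3.0000e+08 / 5.4836e+09 = 0.05470859 m
R1 = sqrt(0.05470859 * 7100.8 * 9295.0 / (7100.8 + 9295.0)) = 14.84 m

14.84 m


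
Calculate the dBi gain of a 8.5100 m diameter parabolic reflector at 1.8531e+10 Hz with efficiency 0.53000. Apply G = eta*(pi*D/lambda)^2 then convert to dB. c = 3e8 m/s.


lambda = c / f = 3.0000e+08 / 1.8531e+10 = 0.01618909 m
G_linear = 0.53000 * (pi * 8.5100 / 0.01618909)^2 = 1.445406e+06
G_dBi = 10 * log10(1.445406e+06) = 61.60 dBi

61.60 dBi


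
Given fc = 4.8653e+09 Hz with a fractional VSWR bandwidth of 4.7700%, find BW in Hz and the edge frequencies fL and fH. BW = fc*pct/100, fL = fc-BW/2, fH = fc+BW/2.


BW = 4.8653e+09 * 4.7700/100 = 2.320748e+08 Hz
fL = 4.8653e+09 - 2.320748e+08/2 = 4.749e+09 Hz
fH = 4.8653e+09 + 2.320748e+08/2 = 4.981e+09 Hz

BW=2.321e+08 Hz, fL=4.749e+09 Hz, fH=4.981e+09 Hz


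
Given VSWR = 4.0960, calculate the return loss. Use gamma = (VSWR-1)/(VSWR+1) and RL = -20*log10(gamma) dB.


gamma = (4.0960 - 1) / (4.0960 + 1) = 0.6075353
RL = -20 * log10(0.6075353) = 4.329 dB

4.329 dB


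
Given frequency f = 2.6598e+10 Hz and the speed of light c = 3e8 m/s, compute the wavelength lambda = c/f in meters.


lambda = c / f = 3.0000e+08 / 2.6598e+10 = 0.01128 m

0.01128 m


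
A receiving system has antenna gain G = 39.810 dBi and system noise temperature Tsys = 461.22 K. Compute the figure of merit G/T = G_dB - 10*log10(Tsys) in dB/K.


G/T = 39.810 - 10*log10(461.22) = 39.810 - 26.63908 = 13.17 dB/K

13.17 dB/K


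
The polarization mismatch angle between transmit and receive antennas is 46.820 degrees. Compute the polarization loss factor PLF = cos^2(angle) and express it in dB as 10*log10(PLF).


PLF_linear = cos^2(46.820 deg) = 0.4682564
PLF_dB = 10 * log10(0.4682564) = -3.295 dB

-3.295 dB


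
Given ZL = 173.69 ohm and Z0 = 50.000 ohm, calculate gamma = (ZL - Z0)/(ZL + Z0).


gamma = (173.69 - 50.000) / (173.69 + 50.000) = 0.5530

0.5530


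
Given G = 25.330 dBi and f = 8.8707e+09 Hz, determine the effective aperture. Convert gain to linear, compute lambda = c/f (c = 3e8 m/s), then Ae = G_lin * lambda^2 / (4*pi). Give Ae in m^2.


lambda = c / f = 3.0000e+08 / 8.8707e+09 = 0.03381920 m
G_linear = 10^(25.330/10) = 341.1929
Ae = G_linear * lambda^2 / (4*pi) = 341.1929 * 0.03381920^2 / (4*pi) = 0.03105 m^2

0.03105 m^2


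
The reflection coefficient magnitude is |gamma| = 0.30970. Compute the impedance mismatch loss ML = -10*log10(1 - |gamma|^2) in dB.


ML = -10 * log10(1 - 0.30970^2) = -10 * log10(0.90408591) = 0.4379 dB

0.4379 dB


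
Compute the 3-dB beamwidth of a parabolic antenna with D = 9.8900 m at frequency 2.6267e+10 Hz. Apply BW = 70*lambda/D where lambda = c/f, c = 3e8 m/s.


lambda = c / f = 3.0000e+08 / 2.6267e+10 = 0.01142117 m
BW = 70 * 0.01142117 / 9.8900 = 0.08084 deg

0.08084 deg


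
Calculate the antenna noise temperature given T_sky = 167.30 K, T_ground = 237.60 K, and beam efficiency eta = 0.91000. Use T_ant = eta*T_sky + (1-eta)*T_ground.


T_ant = 0.91000 * 167.30 + (1 - 0.91000) * 237.60 = 173.6 K

173.6 K


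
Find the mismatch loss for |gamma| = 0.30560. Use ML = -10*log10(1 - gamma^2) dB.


ML = -10 * log10(1 - 0.30560^2) = -10 * log10(0.90660864) = 0.4258 dB

0.4258 dB


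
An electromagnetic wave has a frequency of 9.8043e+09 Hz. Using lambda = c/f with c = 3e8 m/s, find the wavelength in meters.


lambda = c / f = 3.0000e+08 / 9.8043e+09 = 0.03060 m

0.03060 m


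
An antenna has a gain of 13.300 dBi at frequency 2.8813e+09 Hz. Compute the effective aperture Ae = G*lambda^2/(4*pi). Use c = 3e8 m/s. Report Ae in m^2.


lambda = c / f = 3.0000e+08 / 2.8813e+09 = 0.1041197 m
G_linear = 10^(13.300/10) = 21.37962
Ae = G_linear * lambda^2 / (4*pi) = 21.37962 * 0.1041197^2 / (4*pi) = 0.01844 m^2

0.01844 m^2


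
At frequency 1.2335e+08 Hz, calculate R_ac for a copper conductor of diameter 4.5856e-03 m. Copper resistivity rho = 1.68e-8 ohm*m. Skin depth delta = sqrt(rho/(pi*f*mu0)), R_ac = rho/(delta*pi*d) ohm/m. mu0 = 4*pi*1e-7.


delta = sqrt(1.68e-8 / (pi * 1.2335e+08 * 4*pi*1e-7)) = 5.873611e-06 m
R_ac = 1.68e-8 / (5.873611e-06 * pi * 4.5856e-03) = 0.1985 ohm/m

0.1985 ohm/m


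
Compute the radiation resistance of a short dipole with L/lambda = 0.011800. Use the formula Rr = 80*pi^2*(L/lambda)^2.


Rr = 80 * pi^2 * (0.011800)^2 = 80 * 9.869604 * 1.392400e-04 = 0.1099 ohm

0.1099 ohm


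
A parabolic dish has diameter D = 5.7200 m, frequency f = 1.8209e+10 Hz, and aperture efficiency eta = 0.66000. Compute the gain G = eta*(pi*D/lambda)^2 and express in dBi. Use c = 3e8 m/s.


lambda = c / f = 3.0000e+08 / 1.8209e+10 = 0.01647537 m
G_linear = 0.66000 * (pi * 5.7200 / 0.01647537)^2 = 785173.1
G_dBi = 10 * log10(785173.1) = 58.95 dBi

58.95 dBi


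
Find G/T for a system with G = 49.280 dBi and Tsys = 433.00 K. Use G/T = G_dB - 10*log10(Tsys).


G/T = 49.280 - 10*log10(433.00) = 49.280 - 26.36488 = 22.92 dB/K

22.92 dB/K


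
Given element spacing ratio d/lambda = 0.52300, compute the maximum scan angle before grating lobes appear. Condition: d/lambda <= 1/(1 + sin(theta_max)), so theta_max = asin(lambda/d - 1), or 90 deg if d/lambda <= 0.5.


lambda/d - 1 = 1/0.52300 - 1 = 0.9120459
theta_max = asin(0.9120459) = 65.79 deg

65.79 deg


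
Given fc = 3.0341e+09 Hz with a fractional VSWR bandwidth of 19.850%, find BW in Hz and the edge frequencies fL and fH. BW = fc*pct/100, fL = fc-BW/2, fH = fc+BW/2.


BW = 3.0341e+09 * 19.850/100 = 6.022689e+08 Hz
fL = 3.0341e+09 - 6.022689e+08/2 = 2.733e+09 Hz
fH = 3.0341e+09 + 6.022689e+08/2 = 3.335e+09 Hz

BW=6.023e+08 Hz, fL=2.733e+09 Hz, fH=3.335e+09 Hz


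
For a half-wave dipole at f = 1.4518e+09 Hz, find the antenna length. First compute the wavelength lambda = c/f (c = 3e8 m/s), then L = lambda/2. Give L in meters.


lambda = c / f = 3.0000e+08 / 1.4518e+09 = 0.2066400 m
L = lambda / 2 = 0.2066400 / 2 = 0.1033 m

0.1033 m


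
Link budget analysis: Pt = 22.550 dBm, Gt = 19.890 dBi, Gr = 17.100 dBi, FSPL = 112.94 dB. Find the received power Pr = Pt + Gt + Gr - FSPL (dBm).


Pr = 22.550 + 19.890 + 17.100 - 112.94 = -53.40 dBm

-53.40 dBm


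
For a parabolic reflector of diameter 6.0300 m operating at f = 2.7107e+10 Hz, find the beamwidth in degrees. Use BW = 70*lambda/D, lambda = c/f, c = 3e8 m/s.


lambda = c / f = 3.0000e+08 / 2.7107e+10 = 0.01106725 m
BW = 70 * 0.01106725 / 6.0300 = 0.1285 deg

0.1285 deg


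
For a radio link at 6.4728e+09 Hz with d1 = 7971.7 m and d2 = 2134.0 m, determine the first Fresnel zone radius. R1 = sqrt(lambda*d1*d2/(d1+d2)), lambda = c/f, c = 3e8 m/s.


lambda = c / f = 3.0000e+08 / 6.4728e+09 = 0.04634779 m
R1 = sqrt(0.04634779 * 7971.7 * 2134.0 / (7971.7 + 2134.0)) = 8.833 m

8.833 m


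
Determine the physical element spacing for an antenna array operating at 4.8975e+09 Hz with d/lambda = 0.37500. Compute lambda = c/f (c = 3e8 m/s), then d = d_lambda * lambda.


lambda = c / f = 3.0000e+08 / 4.8975e+09 = 0.06125574 m
d = 0.37500 * 0.06125574 = 0.02297 m

0.02297 m


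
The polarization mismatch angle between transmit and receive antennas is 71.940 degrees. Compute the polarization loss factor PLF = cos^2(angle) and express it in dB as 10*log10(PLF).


PLF_linear = cos^2(71.940 deg) = 0.09610792
PLF_dB = 10 * log10(0.09610792) = -10.17 dB

-10.17 dB


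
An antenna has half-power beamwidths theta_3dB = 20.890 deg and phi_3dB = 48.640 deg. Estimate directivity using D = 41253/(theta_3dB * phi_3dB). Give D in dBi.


D_linear = 41253 / (20.890 * 48.640) = 40.59977
D_dBi = 10 * log10(40.59977) = 16.09 dBi

16.09 dBi


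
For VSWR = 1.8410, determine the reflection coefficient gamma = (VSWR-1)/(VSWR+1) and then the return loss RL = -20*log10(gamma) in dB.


gamma = (1.8410 - 1) / (1.8410 + 1) = 0.2960225
RL = -20 * log10(0.2960225) = 10.57 dB

10.57 dB


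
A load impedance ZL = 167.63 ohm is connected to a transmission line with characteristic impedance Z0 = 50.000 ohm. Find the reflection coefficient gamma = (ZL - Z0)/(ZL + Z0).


gamma = (167.63 - 50.000) / (167.63 + 50.000) = 0.5405

0.5405


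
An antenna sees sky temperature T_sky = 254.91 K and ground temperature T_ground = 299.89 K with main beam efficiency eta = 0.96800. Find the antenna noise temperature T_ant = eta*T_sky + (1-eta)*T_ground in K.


T_ant = 0.96800 * 254.91 + (1 - 0.96800) * 299.89 = 256.3 K

256.3 K


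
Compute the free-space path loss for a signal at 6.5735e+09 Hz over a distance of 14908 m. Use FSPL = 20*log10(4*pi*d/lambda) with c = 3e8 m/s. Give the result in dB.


lambda = c / f = 3.0000e+08 / 6.5735e+09 = 0.04563779 m
FSPL = 20 * log10(4*pi*14908/0.04563779) = 132.3 dB

132.3 dB


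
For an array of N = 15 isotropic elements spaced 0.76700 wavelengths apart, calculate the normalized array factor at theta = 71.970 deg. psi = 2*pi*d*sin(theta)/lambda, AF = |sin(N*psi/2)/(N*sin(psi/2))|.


psi = 2*pi*0.76700*sin(71.970 deg) = 4.582554 rad
AF = |sin(15*4.582554/2) / (15*sin(4.582554/2))| = 0.01661

0.01661


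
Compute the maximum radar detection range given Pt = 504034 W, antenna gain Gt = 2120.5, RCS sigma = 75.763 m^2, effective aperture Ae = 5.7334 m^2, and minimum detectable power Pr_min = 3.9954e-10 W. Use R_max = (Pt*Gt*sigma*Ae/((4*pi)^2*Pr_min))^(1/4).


R^4 = 504034*2120.5*75.763*5.7334 / ((4*pi)^2 * 3.9954e-10) = 7.358470e+18
R_max = 7.358470e+18^0.25 = 52083 m

52083 m


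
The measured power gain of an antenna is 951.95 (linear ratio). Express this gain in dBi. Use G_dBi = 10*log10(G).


G_dBi = 10 * log10(951.95) = 29.79 dBi

29.79 dBi


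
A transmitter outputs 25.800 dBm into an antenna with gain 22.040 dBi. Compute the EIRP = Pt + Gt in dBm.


EIRP = Pt + Gt = 25.800 + 22.040 = 47.84 dBm

47.84 dBm


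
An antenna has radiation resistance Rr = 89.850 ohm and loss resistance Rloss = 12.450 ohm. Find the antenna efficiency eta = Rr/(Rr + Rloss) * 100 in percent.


eta = 89.850 / (89.850 + 12.450) * 100 = 87.83%

87.83%


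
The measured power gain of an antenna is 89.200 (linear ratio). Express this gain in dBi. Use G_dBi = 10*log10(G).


G_dBi = 10 * log10(89.200) = 19.50 dBi

19.50 dBi


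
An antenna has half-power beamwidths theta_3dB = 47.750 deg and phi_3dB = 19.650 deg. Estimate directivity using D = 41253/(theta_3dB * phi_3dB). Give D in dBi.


D_linear = 41253 / (47.750 * 19.650) = 43.96627
D_dBi = 10 * log10(43.96627) = 16.43 dBi

16.43 dBi


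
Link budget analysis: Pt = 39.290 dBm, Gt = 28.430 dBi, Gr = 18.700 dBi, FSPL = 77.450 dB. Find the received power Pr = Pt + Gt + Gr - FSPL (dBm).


Pr = 39.290 + 28.430 + 18.700 - 77.450 = 8.97 dBm

8.97 dBm


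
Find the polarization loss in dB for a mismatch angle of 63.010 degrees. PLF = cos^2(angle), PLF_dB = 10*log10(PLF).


PLF_linear = cos^2(63.010 deg) = 0.2059662
PLF_dB = 10 * log10(0.2059662) = -6.862 dB

-6.862 dB


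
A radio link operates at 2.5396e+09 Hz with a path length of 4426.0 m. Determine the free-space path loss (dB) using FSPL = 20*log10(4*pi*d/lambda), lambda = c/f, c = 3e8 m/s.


lambda = c / f = 3.0000e+08 / 2.5396e+09 = 0.1181288 m
FSPL = 20 * log10(4*pi*4426.0/0.1181288) = 113.5 dB

113.5 dB


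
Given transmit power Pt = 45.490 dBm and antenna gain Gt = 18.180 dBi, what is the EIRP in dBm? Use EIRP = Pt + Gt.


EIRP = Pt + Gt = 45.490 + 18.180 = 63.67 dBm

63.67 dBm


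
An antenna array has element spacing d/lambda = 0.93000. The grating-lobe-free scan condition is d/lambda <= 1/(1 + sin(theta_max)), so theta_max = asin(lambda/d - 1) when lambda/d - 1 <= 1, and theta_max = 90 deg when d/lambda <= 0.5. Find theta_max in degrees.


lambda/d - 1 = 1/0.93000 - 1 = 0.07526882
theta_max = asin(0.07526882) = 4.317 deg

4.317 deg


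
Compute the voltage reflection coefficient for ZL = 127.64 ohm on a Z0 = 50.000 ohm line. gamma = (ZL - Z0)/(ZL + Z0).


gamma = (127.64 - 50.000) / (127.64 + 50.000) = 0.4371

0.4371


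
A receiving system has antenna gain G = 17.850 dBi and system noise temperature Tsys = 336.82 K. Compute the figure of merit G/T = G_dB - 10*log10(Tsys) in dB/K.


G/T = 17.850 - 10*log10(336.82) = 17.850 - 25.27398 = -7.424 dB/K

-7.424 dB/K


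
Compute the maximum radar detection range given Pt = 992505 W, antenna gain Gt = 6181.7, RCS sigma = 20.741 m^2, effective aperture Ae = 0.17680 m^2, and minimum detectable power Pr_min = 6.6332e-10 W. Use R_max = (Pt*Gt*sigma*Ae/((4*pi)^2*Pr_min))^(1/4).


R^4 = 992505*6181.7*20.741*0.17680 / ((4*pi)^2 * 6.6332e-10) = 2.147879e+17
R_max = 2.147879e+17^0.25 = 21528 m

21528 m


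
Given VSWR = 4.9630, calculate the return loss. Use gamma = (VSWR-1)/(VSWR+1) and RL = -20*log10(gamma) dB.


gamma = (4.9630 - 1) / (4.9630 + 1) = 0.6645984
RL = -20 * log10(0.6645984) = 3.549 dB

3.549 dB


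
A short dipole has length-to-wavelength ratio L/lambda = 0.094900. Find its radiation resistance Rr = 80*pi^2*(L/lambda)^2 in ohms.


Rr = 80 * pi^2 * (0.094900)^2 = 80 * 9.869604 * 9.006010e-03 = 7.111 ohm

7.111 ohm


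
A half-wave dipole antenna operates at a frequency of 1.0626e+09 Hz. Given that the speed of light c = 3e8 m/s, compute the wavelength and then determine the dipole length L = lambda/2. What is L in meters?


lambda = c / f = 3.0000e+08 / 1.0626e+09 = 0.2823264 m
L = lambda / 2 = 0.2823264 / 2 = 0.1412 m

0.1412 m
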